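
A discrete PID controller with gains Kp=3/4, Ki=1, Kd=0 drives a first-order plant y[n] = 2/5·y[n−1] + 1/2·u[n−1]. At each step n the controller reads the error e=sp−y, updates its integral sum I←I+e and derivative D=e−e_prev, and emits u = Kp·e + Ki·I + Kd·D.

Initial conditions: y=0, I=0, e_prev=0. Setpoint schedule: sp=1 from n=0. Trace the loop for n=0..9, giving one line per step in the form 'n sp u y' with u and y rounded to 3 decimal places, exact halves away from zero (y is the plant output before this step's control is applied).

0 1 1.750 0.000
1 1 1.219 0.875
2 1 1.196 0.959
3 1 1.197 0.982
4 1 1.199 0.991
5 1 1.199 0.996
6 1 1.200 0.998
7 1 1.200 0.999
8 1 1.200 1.000
9 1 1.200 1.000

(exact arithmetic carried between steps; '≈' marks a value shown rounded to 6 d.p. or computed from one; I and e_prev carry over from the previous line; the table rounds u and y to 3 d.p., halves away from zero)
n=0: y=0, sp=1, e=sp−y=1; I=1, D=e−e_prev=1; u=3/4·1+1·1+0·1=1.75; next y=2/5·0+1/2·1.75=0.875
n=1: y=0.875, sp=1, e=sp−y=0.125; I=1.125, D=e−e_prev=-0.875; u=3/4·0.125+1·1.125+0·(-0.875)=1.21875; next y=2/5·0.875+1/2·1.21875=0.959375
n=2: y=0.959375, sp=1, e=sp−y=0.040625; I=1.165625, D=e−e_prev=-0.084375; u=3/4·0.040625+1·1.165625+0·(-0.084375)≈1.196094; next y=2/5·0.959375+1/2·1.196094≈0.981797
n=3: y≈0.981797, sp=1, e=sp−y≈0.018203; I≈1.183828, D=e−e_prev≈-0.022422; u=3/4·0.018203+1·1.183828+0·(-0.022422)≈1.197480; next y=2/5·0.981797+1/2·1.197480≈0.991459
n=4: y≈0.991459, sp=1, e=sp−y≈0.008541; I≈1.192369, D=e−e_prev≈-0.009662; u=3/4·0.008541+1·1.192369+0·(-0.009662)≈1.198775; next y=2/5·0.991459+1/2·1.198775≈0.995971
n=5: y≈0.995971, sp=1, e=sp−y≈0.004029; I≈1.196398, D=e−e_prev≈-0.004512; u=3/4·0.004029+1·1.196398+0·(-0.004512)≈1.199420; next y=2/5·0.995971+1/2·1.199420≈0.998098
n=6: y≈0.998098, sp=1, e=sp−y≈0.001902; I≈1.198300, D=e−e_prev≈-0.002127; u=3/4·0.001902+1·1.198300+0·(-0.002127)≈1.199726; next y=2/5·0.998098+1/2·1.199726≈0.999102
n=7: y≈0.999102, sp=1, e=sp−y≈0.000898; I≈1.199197, D=e−e_prev≈-0.001004; u=3/4·0.000898+1·1.199197+0·(-0.001004)≈1.199871; next y=2/5·0.999102+1/2·1.199871≈0.999576
n=8: y≈0.999576, sp=1, e=sp−y≈0.000424; I≈1.199621, D=e−e_prev≈-0.000474; u=3/4·0.000424+1·1.199621+0·(-0.000474)≈1.199939; next y=2/5·0.999576+1/2·1.199939≈0.999800
n=9: y≈0.999800, sp=1, e=sp−y≈0.000200; I≈1.199821, D=e−e_prev≈-0.000224; u=3/4·0.000200+1·1.199821+0·(-0.000224)≈1.199971; next y=2/5·0.999800+1/2·1.199971≈0.999906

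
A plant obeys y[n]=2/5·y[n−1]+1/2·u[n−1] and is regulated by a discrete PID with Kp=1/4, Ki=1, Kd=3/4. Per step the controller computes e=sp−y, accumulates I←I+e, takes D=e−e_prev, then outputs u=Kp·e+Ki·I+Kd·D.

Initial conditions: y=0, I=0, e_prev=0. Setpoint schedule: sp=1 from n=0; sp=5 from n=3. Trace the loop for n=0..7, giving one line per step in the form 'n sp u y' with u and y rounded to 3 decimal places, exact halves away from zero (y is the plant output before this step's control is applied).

(exact arithmetic carried between steps; '≈' marks a value shown rounded to 6 d.p. or computed from one; I and e_prev carry over from the previous line; the table rounds u and y to 3 d.p., halves away from zero)
n=0: y=0, sp=1, e=sp−y=1; I=1, D=e−e_prev=1; u=1/4·1+1·1+3/4·1=2; next y=2/5·0+1/2·2=1
n=1: y=1, sp=1, e=sp−y=0; I=1, D=e−e_prev=-1; u=1/4·0+1·1+3/4·(-1)=0.25; next y=2/5·1+1/2·0.25=0.525
n=2: y=0.525, sp=1, e=sp−y=0.475; I=1.475, D=e−e_prev=0.475; u=1/4·0.475+1·1.475+3/4·0.475=1.95; next y=2/5·0.525+1/2·1.95=1.185
n=3: y=1.185, sp=5, e=sp−y=3.815; I=5.29, D=e−e_prev=3.34; u=1/4·3.815+1·5.29+3/4·3.34=8.74875; next y=2/5·1.185+1/2·8.74875=4.848375
n=4: y=4.848375, sp=5, e=sp−y=0.151625; I=5.441625, D=e−e_prev=-3.663375; u=1/4·0.151625+1·5.441625+3/4·(-3.663375)=2.732; next y=2/5·4.848375+1/2·2.732=3.30535
n=5: y=3.30535, sp=5, e=sp−y=1.69465; I=7.136275, D=e−e_prev=1.543025; u=1/4·1.69465+1·7.136275+3/4·1.543025≈8.717206; next y=2/5·3.30535+1/2·8.717206≈5.680743
n=6: y≈5.680743, sp=5, e=sp−y≈-0.680743; I≈6.455532, D=e−e_prev≈-2.375393; u=1/4·(-0.680743)+1·6.455532+3/4·(-2.375393)≈4.503801; next y=2/5·5.680743+1/2·4.503801≈4.524198
n=7: y≈4.524198, sp=5, e=sp−y≈0.475802; I≈6.931334, D=e−e_prev≈1.156545; u=1/4·0.475802+1·6.931334+3/4·1.156545≈7.917693; next y=2/5·4.524198+1/2·7.917693≈5.768526

0 1 2.000 0.000
1 1 0.250 1.000
2 1 1.950 0.525
3 5 8.749 1.185
4 5 2.732 4.848
5 5 8.717 3.305
6 5 4.504 5.681
7 5 7.918 4.524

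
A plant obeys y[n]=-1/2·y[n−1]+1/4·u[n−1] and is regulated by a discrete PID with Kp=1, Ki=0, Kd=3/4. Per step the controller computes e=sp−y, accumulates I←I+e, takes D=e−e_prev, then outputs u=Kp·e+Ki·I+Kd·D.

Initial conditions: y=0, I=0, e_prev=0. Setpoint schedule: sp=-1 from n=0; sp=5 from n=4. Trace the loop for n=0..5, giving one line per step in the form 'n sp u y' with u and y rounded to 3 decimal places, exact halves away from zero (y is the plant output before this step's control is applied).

(exact arithmetic carried between steps; '≈' marks a value shown rounded to 6 d.p. or computed from one; I and e_prev carry over from the previous line; the table rounds u and y to 3 d.p., halves away from zero)
n=0: y=0, sp=-1, e=sp−y=-1; I=-1, D=e−e_prev=-1; u=1·(-1)+0·(-1)+3/4·(-1)=-1.75; next y=-1/2·0+1/4·(-1.75)=-0.4375
n=1: y=-0.4375, sp=-1, e=sp−y=-0.5625; I=-1.5625, D=e−e_prev=0.4375; u=1·(-0.5625)+0·(-1.5625)+3/4·0.4375=-0.234375; next y=-1/2·(-0.4375)+1/4·(-0.234375)≈0.160156
n=2: y≈0.160156, sp=-1, e=sp−y≈-1.160156; I≈-2.722656, D=e−e_prev≈-0.597656; u=1·(-1.160156)+0·(-2.722656)+3/4·(-0.597656)≈-1.608398; next y=-1/2·0.160156+1/4·(-1.608398)≈-0.482178
n=3: y≈-0.482178, sp=-1, e=sp−y≈-0.517822; I≈-3.240479, D=e−e_prev≈0.642334; u=1·(-0.517822)+0·(-3.240479)+3/4·0.642334≈-0.036072; next y=-1/2·(-0.482178)+1/4·(-0.036072)≈0.232071
n=4: y≈0.232071, sp=5, e=sp−y≈4.767929; I≈1.527451, D=e−e_prev≈5.285751; u=1·4.767929+0·1.527451+3/4·5.285751≈8.732243; next y=-1/2·0.232071+1/4·8.732243≈2.067025
n=5: y≈2.067025, sp=5, e=sp−y≈2.932975; I≈4.460425, D=e−e_prev≈-1.834954; u=1·2.932975+0·4.460425+3/4·(-1.834954)≈1.556759; next y=-1/2·2.067025+1/4·1.556759≈-0.644323

0 -1 -1.750 0.000
1 -1 -0.234 -0.438
2 -1 -1.608 0.160
3 -1 -0.036 -0.482
4 5 8.732 0.232
5 5 1.557 2.067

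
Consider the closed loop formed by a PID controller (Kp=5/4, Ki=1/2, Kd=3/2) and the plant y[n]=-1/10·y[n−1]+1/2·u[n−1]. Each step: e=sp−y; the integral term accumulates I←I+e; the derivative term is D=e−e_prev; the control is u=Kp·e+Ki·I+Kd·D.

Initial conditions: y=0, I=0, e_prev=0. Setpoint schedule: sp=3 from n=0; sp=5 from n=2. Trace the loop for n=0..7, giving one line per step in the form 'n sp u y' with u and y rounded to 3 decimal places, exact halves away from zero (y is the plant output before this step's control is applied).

(exact arithmetic carried between steps; '≈' marks a value shown rounded to 6 d.p. or computed from one; I and e_prev carry over from the previous line; the table rounds u and y to 3 d.p., halves away from zero)
n=0: y=0, sp=3, e=sp−y=3; I=3, D=e−e_prev=3; u=5/4·3+1/2·3+3/2·3=9.75; next y=-1/10·0+1/2·9.75=4.875
n=1: y=4.875, sp=3, e=sp−y=-1.875; I=1.125, D=e−e_prev=-4.875; u=5/4·(-1.875)+1/2·1.125+3/2·(-4.875)=-9.09375; next y=-1/10·4.875+1/2·(-9.09375)=-5.034375
n=2: y=-5.034375, sp=5, e=sp−y=10.034375; I=11.159375, D=e−e_prev=11.909375; u=5/4·10.034375+1/2·11.159375+3/2·11.909375≈35.986719; next y=-1/10·(-5.034375)+1/2·35.986719≈18.496797
n=3: y≈18.496797, sp=5, e=sp−y≈-13.496797; I≈-2.337422, D=e−e_prev≈-23.531172; u=5/4·(-13.496797)+1/2·(-2.337422)+3/2·(-23.531172)≈-53.336465; next y=-1/10·18.496797+1/2·(-53.336465)≈-28.517912
n=4: y≈-28.517912, sp=5, e=sp−y≈33.517912; I≈31.180490, D=e−e_prev≈47.014709; u=5/4·33.517912+1/2·31.180490+3/2·47.014709≈128.009699; next y=-1/10·(-28.517912)+1/2·128.009699≈66.856641
n=5: y≈66.856641, sp=5, e=sp−y≈-61.856641; I≈-30.676150, D=e−e_prev≈-95.374553; u=5/4·(-61.856641)+1/2·(-30.676150)+3/2·(-95.374553)≈-235.720705; next y=-1/10·66.856641+1/2·(-235.720705)≈-124.546017
n=6: y≈-124.546017, sp=5, e=sp−y≈129.546017; I≈98.869866, D=e−e_prev≈191.402657; u=5/4·129.546017+1/2·98.869866+3/2·191.402657≈498.471439; next y=-1/10·(-124.546017)+1/2·498.471439≈261.690321
n=7: y≈261.690321, sp=5, e=sp−y≈-256.690321; I≈-157.820455, D=e−e_prev≈-386.236338; u=5/4·(-256.690321)+1/2·(-157.820455)+3/2·(-386.236338)≈-979.127636; next y=-1/10·261.690321+1/2·(-979.127636)≈-515.732850

0 3 9.750 0.000
1 3 -9.094 4.875
2 5 35.987 -5.034
3 5 -53.336 18.497
4 5 128.010 -28.518
5 5 -235.721 66.857
6 5 498.471 -124.546
7 5 -979.128 261.690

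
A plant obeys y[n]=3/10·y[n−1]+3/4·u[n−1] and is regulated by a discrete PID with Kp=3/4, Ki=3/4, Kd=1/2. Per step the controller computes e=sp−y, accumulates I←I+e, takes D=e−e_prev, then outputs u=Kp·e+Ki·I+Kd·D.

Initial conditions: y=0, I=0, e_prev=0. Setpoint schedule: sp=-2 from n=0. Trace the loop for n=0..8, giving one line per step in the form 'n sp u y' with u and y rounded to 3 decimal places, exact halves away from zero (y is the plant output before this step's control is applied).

(exact arithmetic carried between steps; '≈' marks a value shown rounded to 6 d.p. or computed from one; I and e_prev carry over from the previous line; the table rounds u and y to 3 d.p., halves away from zero)
n=0: y=0, sp=-2, e=sp−y=-2; I=-2, D=e−e_prev=-2; u=3/4·(-2)+3/4·(-2)+1/2·(-2)=-4; next y=3/10·0+3/4·(-4)=-3
n=1: y=-3, sp=-2, e=sp−y=1; I=-1, D=e−e_prev=3; u=3/4·1+3/4·(-1)+1/2·3=1.5; next y=3/10·(-3)+3/4·1.5=0.225
n=2: y=0.225, sp=-2, e=sp−y=-2.225; I=-3.225, D=e−e_prev=-3.225; u=3/4·(-2.225)+3/4·(-3.225)+1/2·(-3.225)=-5.7; next y=3/10·0.225+3/4·(-5.7)=-4.2075
n=3: y=-4.2075, sp=-2, e=sp−y=2.2075; I=-1.0175, D=e−e_prev=4.4325; u=3/4·2.2075+3/4·(-1.0175)+1/2·4.4325=3.10875; next y=3/10·(-4.2075)+3/4·3.10875≈1.069313
n=4: y≈1.069313, sp=-2, e=sp−y≈-3.069313; I≈-4.086813, D=e−e_prev≈-5.276813; u=3/4·(-3.069313)+3/4·(-4.086813)+1/2·(-5.276813)≈-8.0055; next y=3/10·1.069313+3/4·(-8.0055)≈-5.683331
n=5: y≈-5.683331, sp=-2, e=sp−y≈3.683331; I≈-0.403481, D=e−e_prev≈6.752644; u=3/4·3.683331+3/4·(-0.403481)+1/2·6.752644≈5.836209; next y=3/10·(-5.683331)+3/4·5.836209≈2.672158
n=6: y≈2.672158, sp=-2, e=sp−y≈-4.672158; I≈-5.075639, D=e−e_prev≈-8.355489; u=3/4·(-4.672158)+3/4·(-5.075639)+1/2·(-8.355489)≈-11.488592; next y=3/10·2.672158+3/4·(-11.488592)≈-7.814797
n=7: y≈-7.814797, sp=-2, e=sp−y≈5.814797; I≈0.739158, D=e−e_prev≈10.486954; u=3/4·5.814797+3/4·0.739158+1/2·10.486954≈10.158943; next y=3/10·(-7.814797)+3/4·10.158943≈5.274768
n=8: y≈5.274768, sp=-2, e=sp−y≈-7.274768; I≈-6.535610, D=e−e_prev≈-13.089565; u=3/4·(-7.274768)+3/4·(-6.535610)+1/2·(-13.089565)≈-16.902566; next y=3/10·5.274768+3/4·(-16.902566)≈-11.094494

0 -2 -4.000 0.000
1 -2 1.500 -3.000
2 -2 -5.700 0.225
3 -2 3.109 -4.208
4 -2 -8.006 1.069
5 -2 5.836 -5.683
6 -2 -11.489 2.672
7 -2 10.159 -7.815
8 -2 -16.903 5.275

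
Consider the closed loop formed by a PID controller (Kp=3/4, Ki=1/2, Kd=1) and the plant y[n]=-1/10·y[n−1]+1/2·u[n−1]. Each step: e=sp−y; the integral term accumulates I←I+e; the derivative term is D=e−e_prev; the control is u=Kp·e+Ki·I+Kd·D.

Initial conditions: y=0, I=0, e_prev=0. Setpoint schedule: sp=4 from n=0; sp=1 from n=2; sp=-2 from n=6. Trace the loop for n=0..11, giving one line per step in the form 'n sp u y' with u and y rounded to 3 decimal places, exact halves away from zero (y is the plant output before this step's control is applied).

(exact arithmetic carried between steps; '≈' marks a value shown rounded to 6 d.p. or computed from one; I and e_prev carry over from the previous line; the table rounds u and y to 3 d.p., halves away from zero)
n=0: y=0, sp=4, e=sp−y=4; I=4, D=e−e_prev=4; u=3/4·4+1/2·4+1·4=9; next y=-1/10·0+1/2·9=4.5
n=1: y=4.5, sp=4, e=sp−y=-0.5; I=3.5, D=e−e_prev=-4.5; u=3/4·(-0.5)+1/2·3.5+1·(-4.5)=-3.125; next y=-1/10·4.5+1/2·(-3.125)=-2.0125
n=2: y=-2.0125, sp=1, e=sp−y=3.0125; I=6.5125, D=e−e_prev=3.5125; u=3/4·3.0125+1/2·6.5125+1·3.5125=9.028125; next y=-1/10·(-2.0125)+1/2·9.028125≈4.715313
n=3: y≈4.715313, sp=1, e=sp−y≈-3.715313; I≈2.797188, D=e−e_prev≈-6.727813; u=3/4·(-3.715313)+1/2·2.797188+1·(-6.727813)≈-8.115703; next y=-1/10·4.715313+1/2·(-8.115703)≈-4.529383
n=4: y≈-4.529383, sp=1, e=sp−y≈5.529383; I≈8.326570, D=e−e_prev≈9.244695; u=3/4·5.529383+1/2·8.326570+1·9.244695≈17.555018; next y=-1/10·(-4.529383)+1/2·17.555018≈9.230447
n=5: y≈9.230447, sp=1, e=sp−y≈-8.230447; I≈0.096123, D=e−e_prev≈-13.759830; u=3/4·(-8.230447)+1/2·0.096123+1·(-13.759830)≈-19.884604; next y=-1/10·9.230447+1/2·(-19.884604)≈-10.865346
n=6: y≈-10.865346, sp=-2, e=sp−y≈8.865346; I≈8.961470, D=e−e_prev≈17.095794; u=3/4·8.865346+1/2·8.961470+1·17.095794≈28.225538; next y=-1/10·(-10.865346)+1/2·28.225538≈15.199304
n=7: y≈15.199304, sp=-2, e=sp−y≈-17.199304; I≈-8.237834, D=e−e_prev≈-26.064650; u=3/4·(-17.199304)+1/2·(-8.237834)+1·(-26.064650)≈-43.083045; next y=-1/10·15.199304+1/2·(-43.083045)≈-23.061453
n=8: y≈-23.061453, sp=-2, e=sp−y≈21.061453; I≈12.823619, D=e−e_prev≈38.260757; u=3/4·21.061453+1/2·12.823619+1·38.260757≈60.468656; next y=-1/10·(-23.061453)+1/2·60.468656≈32.540473
n=9: y≈32.540473, sp=-2, e=sp−y≈-34.540473; I≈-21.716854, D=e−e_prev≈-55.601926; u=3/4·(-34.540473)+1/2·(-21.716854)+1·(-55.601926)≈-92.365708; next y=-1/10·32.540473+1/2·(-92.365708)≈-49.436901
n=10: y≈-49.436901, sp=-2, e=sp−y≈47.436901; I≈25.720047, D=e−e_prev≈81.977375; u=3/4·47.436901+1/2·25.720047+1·81.977375≈130.415074; next y=-1/10·(-49.436901)+1/2·130.415074≈70.151227
n=11: y≈70.151227, sp=-2, e=sp−y≈-72.151227; I≈-46.431180, D=e−e_prev≈-119.588129; u=3/4·(-72.151227)+1/2·(-46.431180)+1·(-119.588129)≈-196.917140; next y=-1/10·70.151227+1/2·(-196.917140)≈-105.473692

0 4 9.000 0.000
1 4 -3.125 4.500
2 1 9.028 -2.013
3 1 -8.116 4.715
4 1 17.555 -4.529
5 1 -19.885 9.230
6 -2 28.226 -10.865
7 -2 -43.083 15.199
8 -2 60.469 -23.061
9 -2 -92.366 32.540
10 -2 130.415 -49.437
11 -2 -196.917 70.151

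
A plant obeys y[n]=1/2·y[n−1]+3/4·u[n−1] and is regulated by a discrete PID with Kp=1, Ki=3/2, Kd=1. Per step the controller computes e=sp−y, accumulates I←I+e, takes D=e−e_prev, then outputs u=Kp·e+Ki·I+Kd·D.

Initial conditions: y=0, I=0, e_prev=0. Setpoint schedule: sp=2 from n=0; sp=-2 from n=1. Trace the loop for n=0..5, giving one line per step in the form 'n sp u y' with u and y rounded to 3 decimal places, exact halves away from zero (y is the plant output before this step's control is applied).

(exact arithmetic carried between steps; '≈' marks a value shown rounded to 6 d.p. or computed from one; I and e_prev carry over from the previous line; the table rounds u and y to 3 d.p., halves away from zero)
n=0: y=0, sp=2, e=sp−y=2; I=2, D=e−e_prev=2; u=1·2+3/2·2+1·2=7; next y=1/2·0+3/4·7=5.25
n=1: y=5.25, sp=-2, e=sp−y=-7.25; I=-5.25, D=e−e_prev=-9.25; u=1·(-7.25)+3/2·(-5.25)+1·(-9.25)=-24.375; next y=1/2·5.25+3/4·(-24.375)=-15.65625
n=2: y=-15.65625, sp=-2, e=sp−y=13.65625; I=8.40625, D=e−e_prev=20.90625; u=1·13.65625+3/2·8.40625+1·20.90625=47.171875; next y=1/2·(-15.65625)+3/4·47.171875≈27.550781
n=3: y≈27.550781, sp=-2, e=sp−y≈-29.550781; I≈-21.144531, D=e−e_prev≈-43.207031; u=1·(-29.550781)+3/2·(-21.144531)+1·(-43.207031)≈-104.474609; next y=1/2·27.550781+3/4·(-104.474609)≈-64.580566
n=4: y≈-64.580566, sp=-2, e=sp−y≈62.580566; I≈41.436035, D=e−e_prev≈92.131348; u=1·62.580566+3/2·41.436035+1·92.131348≈216.865967; next y=1/2·(-64.580566)+3/4·216.865967≈130.359192
n=5: y≈130.359192, sp=-2, e=sp−y≈-132.359192; I≈-90.923157, D=e−e_prev≈-194.939758; u=1·(-132.359192)+3/2·(-90.923157)+1·(-194.939758)≈-463.683685; next y=1/2·130.359192+3/4·(-463.683685)≈-282.583168

0 2 7.000 0.000
1 -2 -24.375 5.250
2 -2 47.172 -15.656
3 -2 -104.475 27.551
4 -2 216.866 -64.581
5 -2 -463.684 130.359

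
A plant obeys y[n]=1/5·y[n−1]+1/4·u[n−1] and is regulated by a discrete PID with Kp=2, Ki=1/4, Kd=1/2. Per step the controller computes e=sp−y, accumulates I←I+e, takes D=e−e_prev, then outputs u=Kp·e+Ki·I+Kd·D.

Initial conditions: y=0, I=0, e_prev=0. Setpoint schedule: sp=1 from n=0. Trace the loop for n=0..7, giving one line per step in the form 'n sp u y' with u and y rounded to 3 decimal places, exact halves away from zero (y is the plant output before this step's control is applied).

(exact arithmetic carried between steps; '≈' marks a value shown rounded to 6 d.p. or computed from one; I and e_prev carry over from the previous line; the table rounds u and y to 3 d.p., halves away from zero)
n=0: y=0, sp=1, e=sp−y=1; I=1, D=e−e_prev=1; u=2·1+1/4·1+1/2·1=2.75; next y=1/5·0+1/4·2.75=0.6875
n=1: y=0.6875, sp=1, e=sp−y=0.3125; I=1.3125, D=e−e_prev=-0.6875; u=2·0.3125+1/4·1.3125+1/2·(-0.6875)=0.609375; next y=1/5·0.6875+1/4·0.609375≈0.289844
n=2: y≈0.289844, sp=1, e=sp−y≈0.710156; I≈2.022656, D=e−e_prev≈0.397656; u=2·0.710156+1/4·2.022656+1/2·0.397656≈2.124805; next y=1/5·0.289844+1/4·2.124805≈0.589170
n=3: y≈0.589170, sp=1, e=sp−y≈0.410830; I≈2.433486, D=e−e_prev≈-0.299326; u=2·0.410830+1/4·2.433486+1/2·(-0.299326)≈1.280369; next y=1/5·0.589170+1/4·1.280369≈0.437926
n=4: y≈0.437926, sp=1, e=sp−y≈0.562074; I≈2.995560, D=e−e_prev≈0.151244; u=2·0.562074+1/4·2.995560+1/2·0.151244≈1.948660; next y=1/5·0.437926+1/4·1.948660≈0.574750
n=5: y≈0.574750, sp=1, e=sp−y≈0.425250; I≈3.420810, D=e−e_prev≈-0.136824; u=2·0.425250+1/4·3.420810+1/2·(-0.136824)≈1.637290; next y=1/5·0.574750+1/4·1.637290≈0.524273
n=6: y≈0.524273, sp=1, e=sp−y≈0.475727; I≈3.896537, D=e−e_prev≈0.050478; u=2·0.475727+1/4·3.896537+1/2·0.050478≈1.950828; next y=1/5·0.524273+1/4·1.950828≈0.592562
n=7: y≈0.592562, sp=1, e=sp−y≈0.407438; I≈4.303976, D=e−e_prev≈-0.068289; u=2·0.407438+1/4·4.303976+1/2·(-0.068289)≈1.856727; next y=1/5·0.592562+1/4·1.856727≈0.582694

0 1 2.750 0.000
1 1 0.609 0.688
2 1 2.125 0.290
3 1 1.280 0.589
4 1 1.949 0.438
5 1 1.637 0.575
6 1 1.951 0.524
7 1 1.857 0.593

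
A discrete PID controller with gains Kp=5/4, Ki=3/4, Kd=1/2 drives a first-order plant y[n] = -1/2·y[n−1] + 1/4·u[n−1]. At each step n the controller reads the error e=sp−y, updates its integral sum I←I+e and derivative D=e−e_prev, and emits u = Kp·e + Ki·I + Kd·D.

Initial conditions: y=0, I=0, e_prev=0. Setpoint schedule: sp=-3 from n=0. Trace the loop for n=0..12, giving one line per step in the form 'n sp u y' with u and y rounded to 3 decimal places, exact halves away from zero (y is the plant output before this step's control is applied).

0 -3 -7.500 0.000
1 -3 -3.563 -1.875
2 -3 -10.148 0.047
3 -3 -4.954 -2.561
4 -3 -13.093 0.042
5 -3 -5.734 -3.294
6 -3 -15.951 0.214
7 -3 -5.836 -4.094
8 -3 -18.876 0.588
9 -3 -5.223 -5.013
10 -3 -22.049 1.201
11 -3 -3.809 -6.113
12 -3 -25.673 2.104

(exact arithmetic carried between steps; '≈' marks a value shown rounded to 6 d.p. or computed from one; I and e_prev carry over from the previous line; the table rounds u and y to 3 d.p., halves away from zero)
n=0: y=0, sp=-3, e=sp−y=-3; I=-3, D=e−e_prev=-3; u=5/4·(-3)+3/4·(-3)+1/2·(-3)=-7.5; next y=-1/2·0+1/4·(-7.5)=-1.875
n=1: y=-1.875, sp=-3, e=sp−y=-1.125; I=-4.125, D=e−e_prev=1.875; u=5/4·(-1.125)+3/4·(-4.125)+1/2·1.875=-3.5625; next y=-1/2·(-1.875)+1/4·(-3.5625)=0.046875
n=2: y=0.046875, sp=-3, e=sp−y=-3.046875; I=-7.171875, D=e−e_prev=-1.921875; u=5/4·(-3.046875)+3/4·(-7.171875)+1/2·(-1.921875)≈-10.148438; next y=-1/2·0.046875+1/4·(-10.148438)≈-2.560547
n=3: y≈-2.560547, sp=-3, e=sp−y≈-0.439453; I≈-7.611328, D=e−e_prev≈2.607422; u=5/4·(-0.439453)+3/4·(-7.611328)+1/2·2.607422≈-4.954102; next y=-1/2·(-2.560547)+1/4·(-4.954102)≈0.041748
n=4: y≈0.041748, sp=-3, e=sp−y≈-3.041748; I≈-10.653076, D=e−e_prev≈-2.602295; u=5/4·(-3.041748)+3/4·(-10.653076)+1/2·(-2.602295)≈-13.093140; next y=-1/2·0.041748+1/4·(-13.093140)≈-3.294159
n=5: y≈-3.294159, sp=-3, e=sp−y≈0.294159; I≈-10.358917, D=e−e_prev≈3.335907; u=5/4·0.294159+3/4·(-10.358917)+1/2·3.335907≈-5.733536; next y=-1/2·(-3.294159)+1/4·(-5.733536)≈0.213696
n=6: y≈0.213696, sp=-3, e=sp−y≈-3.213696; I≈-13.572613, D=e−e_prev≈-3.507854; u=5/4·(-3.213696)+3/4·(-13.572613)+1/2·(-3.507854)≈-15.950506; next y=-1/2·0.213696+1/4·(-15.950506)≈-4.094474
n=7: y≈-4.094474, sp=-3, e=sp−y≈1.094474; I≈-12.478138, D=e−e_prev≈4.308170; u=5/4·1.094474+3/4·(-12.478138)+1/2·4.308170≈-5.836426; next y=-1/2·(-4.094474)+1/4·(-5.836426)≈0.588131
n=8: y≈0.588131, sp=-3, e=sp−y≈-3.588131; I≈-16.066269, D=e−e_prev≈-4.682605; u=5/4·(-3.588131)+3/4·(-16.066269)+1/2·(-4.682605)≈-18.876168; next y=-1/2·0.588131+1/4·(-18.876168)≈-5.013107
n=9: y≈-5.013107, sp=-3, e=sp−y≈2.013107; I≈-14.053162, D=e−e_prev≈5.601238; u=5/4·2.013107+3/4·(-14.053162)+1/2·5.601238≈-5.222868; next y=-1/2·(-5.013107)+1/4·(-5.222868)≈1.200837
n=10: y≈1.200837, sp=-3, e=sp−y≈-4.200837; I≈-18.253998, D=e−e_prev≈-6.213944; u=5/4·(-4.200837)+3/4·(-18.253998)+1/2·(-6.213944)≈-22.048516; next y=-1/2·1.200837+1/4·(-22.048516)≈-6.112547
n=11: y≈-6.112547, sp=-3, e=sp−y≈3.112547; I≈-15.141451, D=e−e_prev≈7.313384; u=5/4·3.112547+3/4·(-15.141451)+1/2·7.313384≈-3.808712; next y=-1/2·(-6.112547)+1/4·(-3.808712)≈2.104096
n=12: y≈2.104096, sp=-3, e=sp−y≈-5.104096; I≈-20.245547, D=e−e_prev≈-8.216643; u=5/4·(-5.104096)+3/4·(-20.245547)+1/2·(-8.216643)≈-25.672601; next y=-1/2·2.104096+1/4·(-25.672601)≈-7.470198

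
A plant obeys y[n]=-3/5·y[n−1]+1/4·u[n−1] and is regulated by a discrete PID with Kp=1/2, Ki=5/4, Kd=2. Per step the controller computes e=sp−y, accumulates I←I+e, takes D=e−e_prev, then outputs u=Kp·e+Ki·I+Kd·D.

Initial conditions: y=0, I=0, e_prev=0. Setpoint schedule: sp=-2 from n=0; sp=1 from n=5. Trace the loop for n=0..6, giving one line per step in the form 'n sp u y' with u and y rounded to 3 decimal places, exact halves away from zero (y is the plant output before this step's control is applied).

(exact arithmetic carried between steps; '≈' marks a value shown rounded to 6 d.p. or computed from one; I and e_prev carry over from the previous line; the table rounds u and y to 3 d.p., halves away from zero)
n=0: y=0, sp=-2, e=sp−y=-2; I=-2, D=e−e_prev=-2; u=1/2·(-2)+5/4·(-2)+2·(-2)=-7.5; next y=-3/5·0+1/4·(-7.5)=-1.875
n=1: y=-1.875, sp=-2, e=sp−y=-0.125; I=-2.125, D=e−e_prev=1.875; u=1/2·(-0.125)+5/4·(-2.125)+2·1.875=1.03125; next y=-3/5·(-1.875)+1/4·1.03125≈1.382813
n=2: y≈1.382813, sp=-2, e=sp−y≈-3.382813; I≈-5.507813, D=e−e_prev≈-3.257813; u=1/2·(-3.382813)+5/4·(-5.507813)+2·(-3.257813)≈-15.091797; next y=-3/5·1.382813+1/4·(-15.091797)≈-4.602637
n=3: y≈-4.602637, sp=-2, e=sp−y≈2.602637; I≈-2.905176, D=e−e_prev≈5.985449; u=1/2·2.602637+5/4·(-2.905176)+2·5.985449≈9.640747; next y=-3/5·(-4.602637)+1/4·9.640747≈5.171769
n=4: y≈5.171769, sp=-2, e=sp−y≈-7.171769; I≈-10.076945, D=e−e_prev≈-9.774406; u=1/2·(-7.171769)+5/4·(-10.076945)+2·(-9.774406)≈-35.730876; next y=-3/5·5.171769+1/4·(-35.730876)≈-12.035780
n=5: y≈-12.035780, sp=1, e=sp−y≈13.035780; I≈2.958836, D=e−e_prev≈20.207549; u=1/2·13.035780+5/4·2.958836+2·20.207549≈50.631533; next y=-3/5·(-12.035780)+1/4·50.631533≈19.879351
n=6: y≈19.879351, sp=1, e=sp−y≈-18.879351; I≈-15.920516, D=e−e_prev≈-31.915132; u=1/2·(-18.879351)+5/4·(-15.920516)+2·(-31.915132)≈-93.170584; next y=-3/5·19.879351+1/4·(-93.170584)≈-35.220257

0 -2 -7.500 0.000
1 -2 1.031 -1.875
2 -2 -15.092 1.383
3 -2 9.641 -4.603
4 -2 -35.731 5.172
5 1 50.632 -12.036
6 1 -93.171 19.879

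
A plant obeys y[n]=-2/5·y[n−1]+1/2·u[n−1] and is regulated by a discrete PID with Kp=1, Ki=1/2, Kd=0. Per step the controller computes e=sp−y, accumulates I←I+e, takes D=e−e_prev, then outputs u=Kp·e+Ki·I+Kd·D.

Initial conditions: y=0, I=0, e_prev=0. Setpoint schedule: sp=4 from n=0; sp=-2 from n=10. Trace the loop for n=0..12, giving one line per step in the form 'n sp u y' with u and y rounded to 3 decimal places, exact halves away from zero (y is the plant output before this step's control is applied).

0 4 6.000 0.000
1 4 3.500 3.000
2 4 7.675 0.550
3 4 4.799 3.618
4 4 8.988 0.952
5 4 5.771 4.113
6 4 10.023 1.240
7 4 6.490 4.516
8 4 10.847 1.439
9 4 7.014 4.848
10 -2 2.511 1.568
11 -2 2.136 0.628
12 -2 0.539 0.817

(exact arithmetic carried between steps; '≈' marks a value shown rounded to 6 d.p. or computed from one; I and e_prev carry over from the previous line; the table rounds u and y to 3 d.p., halves away from zero)
n=0: y=0, sp=4, e=sp−y=4; I=4, D=e−e_prev=4; u=1·4+1/2·4+0·4=6; next y=-2/5·0+1/2·6=3
n=1: y=3, sp=4, e=sp−y=1; I=5, D=e−e_prev=-3; u=1·1+1/2·5+0·(-3)=3.5; next y=-2/5·3+1/2·3.5=0.55
n=2: y=0.55, sp=4, e=sp−y=3.45; I=8.45, D=e−e_prev=2.45; u=1·3.45+1/2·8.45+0·2.45=7.675; next y=-2/5·0.55+1/2·7.675=3.6175
n=3: y=3.6175, sp=4, e=sp−y=0.3825; I=8.8325, D=e−e_prev=-3.0675; u=1·0.3825+1/2·8.8325+0·(-3.0675)=4.79875; next y=-2/5·3.6175+1/2·4.79875=0.952375
n=4: y=0.952375, sp=4, e=sp−y=3.047625; I=11.880125, D=e−e_prev=2.665125; u=1·3.047625+1/2·11.880125+0·2.665125≈8.987688; next y=-2/5·0.952375+1/2·8.987688≈4.112894
n=5: y≈4.112894, sp=4, e=sp−y≈-0.112894; I≈11.767231, D=e−e_prev≈-3.160519; u=1·(-0.112894)+1/2·11.767231+0·(-3.160519)≈5.770722; next y=-2/5·4.112894+1/2·5.770722≈1.240203
n=6: y≈1.240203, sp=4, e=sp−y≈2.759797; I≈14.527028, D=e−e_prev≈2.872690; u=1·2.759797+1/2·14.527028+0·2.872690≈10.023310; next y=-2/5·1.240203+1/2·10.023310≈4.515574
n=7: y≈4.515574, sp=4, e=sp−y≈-0.515574; I≈14.011454, D=e−e_prev≈-3.275370; u=1·(-0.515574)+1/2·14.011454+0·(-3.275370)≈6.490153; next y=-2/5·4.515574+1/2·6.490153≈1.438847
n=8: y≈1.438847, sp=4, e=sp−y≈2.561153; I≈16.572607, D=e−e_prev≈3.076727; u=1·2.561153+1/2·16.572607+0·3.076727≈10.847456; next y=-2/5·1.438847+1/2·10.847456≈4.848189
n=9: y≈4.848189, sp=4, e=sp−y≈-0.848189; I≈15.724418, D=e−e_prev≈-3.409342; u=1·(-0.848189)+1/2·15.724418+0·(-3.409342)≈7.014019; next y=-2/5·4.848189+1/2·7.014019≈1.567734
n=10: y≈1.567734, sp=-2, e=sp−y≈-3.567734; I≈12.156684, D=e−e_prev≈-2.719544; u=1·(-3.567734)+1/2·12.156684+0·(-2.719544)≈2.510608; next y=-2/5·1.567734+1/2·2.510608≈0.628210
n=11: y≈0.628210, sp=-2, e=sp−y≈-2.628210; I≈9.528473, D=e−e_prev≈0.939524; u=1·(-2.628210)+1/2·9.528473+0·0.939524≈2.136026; next y=-2/5·0.628210+1/2·2.136026≈0.816729
n=12: y≈0.816729, sp=-2, e=sp−y≈-2.816729; I≈6.711744, D=e−e_prev≈-0.188519; u=1·(-2.816729)+1/2·6.711744+0·(-0.188519)≈0.539143; next y=-2/5·0.816729+1/2·0.539143≈-0.057120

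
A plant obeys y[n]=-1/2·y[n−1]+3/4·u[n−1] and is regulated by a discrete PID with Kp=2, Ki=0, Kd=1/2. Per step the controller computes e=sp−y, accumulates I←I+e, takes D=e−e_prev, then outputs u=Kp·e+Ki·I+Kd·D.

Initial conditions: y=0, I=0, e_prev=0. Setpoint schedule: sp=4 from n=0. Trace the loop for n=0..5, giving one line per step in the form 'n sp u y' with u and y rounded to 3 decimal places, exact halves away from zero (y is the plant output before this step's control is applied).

0 4 10.000 0.000
1 4 -10.750 7.500
2 4 41.281 -11.813
3 4 -90.074 36.867
4 4 241.407 -85.989
5 4 -595.119 224.050

(exact arithmetic carried between steps; '≈' marks a value shown rounded to 6 d.p. or computed from one; I and e_prev carry over from the previous line; the table rounds u and y to 3 d.p., halves away from zero)
n=0: y=0, sp=4, e=sp−y=4; I=4, D=e−e_prev=4; u=2·4+0·4+1/2·4=10; next y=-1/2·0+3/4·10=7.5
n=1: y=7.5, sp=4, e=sp−y=-3.5; I=0.5, D=e−e_prev=-7.5; u=2·(-3.5)+0·0.5+1/2·(-7.5)=-10.75; next y=-1/2·7.5+3/4·(-10.75)=-11.8125
n=2: y=-11.8125, sp=4, e=sp−y=15.8125; I=16.3125, D=e−e_prev=19.3125; u=2·15.8125+0·16.3125+1/2·19.3125=41.28125; next y=-1/2·(-11.8125)+3/4·41.28125≈36.867188
n=3: y≈36.867188, sp=4, e=sp−y≈-32.867188; I≈-16.554688, D=e−e_prev≈-48.679688; u=2·(-32.867188)+0·(-16.554688)+1/2·(-48.679688)≈-90.074219; next y=-1/2·36.867188+3/4·(-90.074219)≈-85.989258
n=4: y≈-85.989258, sp=4, e=sp−y≈89.989258; I≈73.434570, D=e−e_prev≈122.856445; u=2·89.989258+0·73.434570+1/2·122.856445≈241.406738; next y=-1/2·(-85.989258)+3/4·241.406738≈224.049683
n=5: y≈224.049683, sp=4, e=sp−y≈-220.049683; I≈-146.615112, D=e−e_prev≈-310.038940; u=2·(-220.049683)+0·(-146.615112)+1/2·(-310.038940)≈-595.118835; next y=-1/2·224.049683+3/4·(-595.118835)≈-558.363968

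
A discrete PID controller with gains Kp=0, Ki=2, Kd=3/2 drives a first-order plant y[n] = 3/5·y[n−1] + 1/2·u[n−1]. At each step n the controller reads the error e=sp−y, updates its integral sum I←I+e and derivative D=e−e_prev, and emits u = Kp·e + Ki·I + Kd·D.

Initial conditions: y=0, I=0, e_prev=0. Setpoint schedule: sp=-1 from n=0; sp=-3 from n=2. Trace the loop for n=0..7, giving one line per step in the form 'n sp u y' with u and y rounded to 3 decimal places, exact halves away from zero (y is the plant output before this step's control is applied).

(exact arithmetic carried between steps; '≈' marks a value shown rounded to 6 d.p. or computed from one; I and e_prev carry over from the previous line; the table rounds u and y to 3 d.p., halves away from zero)
n=0: y=0, sp=-1, e=sp−y=-1; I=-1, D=e−e_prev=-1; u=0·(-1)+2·(-1)+3/2·(-1)=-3.5; next y=3/5·0+1/2·(-3.5)=-1.75
n=1: y=-1.75, sp=-1, e=sp−y=0.75; I=-0.25, D=e−e_prev=1.75; u=0·0.75+2·(-0.25)+3/2·1.75=2.125; next y=3/5·(-1.75)+1/2·2.125=0.0125
n=2: y=0.0125, sp=-3, e=sp−y=-3.0125; I=-3.2625, D=e−e_prev=-3.7625; u=0·(-3.0125)+2·(-3.2625)+3/2·(-3.7625)=-12.16875; next y=3/5·0.0125+1/2·(-12.16875)=-6.076875
n=3: y=-6.076875, sp=-3, e=sp−y=3.076875; I=-0.185625, D=e−e_prev=6.089375; u=0·3.076875+2·(-0.185625)+3/2·6.089375≈8.762813; next y=3/5·(-6.076875)+1/2·8.762813≈0.735281
n=4: y≈0.735281, sp=-3, e=sp−y≈-3.735281; I≈-3.920906, D=e−e_prev≈-6.812156; u=0·(-3.735281)+2·(-3.920906)+3/2·(-6.812156)≈-18.060047; next y=3/5·0.735281+1/2·(-18.060047)≈-8.588855
n=5: y≈-8.588855, sp=-3, e=sp−y≈5.588855; I≈1.667948, D=e−e_prev≈9.324136; u=0·5.588855+2·1.667948+3/2·9.324136≈17.322101; next y=3/5·(-8.588855)+1/2·17.322101≈3.507738
n=6: y≈3.507738, sp=-3, e=sp−y≈-6.507738; I≈-4.839789, D=e−e_prev≈-12.096592; u=0·(-6.507738)+2·(-4.839789)+3/2·(-12.096592)≈-27.824467; next y=3/5·3.507738+1/2·(-27.824467)≈-11.807591
n=7: y≈-11.807591, sp=-3, e=sp−y≈8.807591; I≈3.967802, D=e−e_prev≈15.315328; u=0·8.807591+2·3.967802+3/2·15.315328≈30.908596; next y=3/5·(-11.807591)+1/2·30.908596≈8.369743

0 -1 -3.500 0.000
1 -1 2.125 -1.750
2 -3 -12.169 0.013
3 -3 8.763 -6.077
4 -3 -18.060 0.735
5 -3 17.322 -8.589
6 -3 -27.824 3.508
7 -3 30.909 -11.808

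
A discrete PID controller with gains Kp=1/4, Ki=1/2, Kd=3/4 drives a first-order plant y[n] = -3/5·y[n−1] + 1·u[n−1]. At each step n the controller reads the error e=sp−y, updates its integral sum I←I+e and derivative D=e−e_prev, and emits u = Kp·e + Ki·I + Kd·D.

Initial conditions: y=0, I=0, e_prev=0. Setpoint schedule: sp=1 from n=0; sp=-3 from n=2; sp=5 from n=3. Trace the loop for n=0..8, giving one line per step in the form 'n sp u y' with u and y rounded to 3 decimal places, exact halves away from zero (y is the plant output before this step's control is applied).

0 1 1.500 0.000
1 1 -1.000 1.500
2 -3 -1.025 -1.900
3 5 7.853 0.115
4 5 -5.697 7.784
5 5 25.888 -10.367
6 5 -43.753 32.108
7 5 117.238 -63.018
8 5 -247.199 155.049

(exact arithmetic carried between steps; '≈' marks a value shown rounded to 6 d.p. or computed from one; I and e_prev carry over from the previous line; the table rounds u and y to 3 d.p., halves away from zero)
n=0: y=0, sp=1, e=sp−y=1; I=1, D=e−e_prev=1; u=1/4·1+1/2·1+3/4·1=1.5; next y=-3/5·0+1·1.5=1.5
n=1: y=1.5, sp=1, e=sp−y=-0.5; I=0.5, D=e−e_prev=-1.5; u=1/4·(-0.5)+1/2·0.5+3/4·(-1.5)=-1; next y=-3/5·1.5+1·(-1)=-1.9
n=2: y=-1.9, sp=-3, e=sp−y=-1.1; I=-0.6, D=e−e_prev=-0.6; u=1/4·(-1.1)+1/2·(-0.6)+3/4·(-0.6)=-1.025; next y=-3/5·(-1.9)+1·(-1.025)=0.115
n=3: y=0.115, sp=5, e=sp−y=4.885; I=4.285, D=e−e_prev=5.985; u=1/4·4.885+1/2·4.285+3/4·5.985=7.8525; next y=-3/5·0.115+1·7.8525=7.7835
n=4: y=7.7835, sp=5, e=sp−y=-2.7835; I=1.5015, D=e−e_prev=-7.6685; u=1/4·(-2.7835)+1/2·1.5015+3/4·(-7.6685)=-5.6965; next y=-3/5·7.7835+1·(-5.6965)=-10.3666
n=5: y=-10.3666, sp=5, e=sp−y=15.3666; I=16.8681, D=e−e_prev=18.1501; u=1/4·15.3666+1/2·16.8681+3/4·18.1501=25.888275; next y=-3/5·(-10.3666)+1·25.888275=32.108235
n=6: y=32.108235, sp=5, e=sp−y=-27.108235; I=-10.240135, D=e−e_prev=-42.474835; u=1/4·(-27.108235)+1/2·(-10.240135)+3/4·(-42.474835)≈-43.753253; next y=-3/5·32.108235+1·(-43.753253)≈-63.018194
n=7: y≈-63.018194, sp=5, e=sp−y≈68.018194; I≈57.778059, D=e−e_prev≈95.126429; u=1/4·68.018194+1/2·57.778059+3/4·95.126429≈117.238399; next y=-3/5·(-63.018194)+1·117.238399≈155.049315
n=8: y≈155.049315, sp=5, e=sp−y≈-150.049315; I≈-92.271257, D=e−e_prev≈-218.067509; u=1/4·(-150.049315)+1/2·(-92.271257)+3/4·(-218.067509)≈-247.198589; next y=-3/5·155.049315+1·(-247.198589)≈-340.228178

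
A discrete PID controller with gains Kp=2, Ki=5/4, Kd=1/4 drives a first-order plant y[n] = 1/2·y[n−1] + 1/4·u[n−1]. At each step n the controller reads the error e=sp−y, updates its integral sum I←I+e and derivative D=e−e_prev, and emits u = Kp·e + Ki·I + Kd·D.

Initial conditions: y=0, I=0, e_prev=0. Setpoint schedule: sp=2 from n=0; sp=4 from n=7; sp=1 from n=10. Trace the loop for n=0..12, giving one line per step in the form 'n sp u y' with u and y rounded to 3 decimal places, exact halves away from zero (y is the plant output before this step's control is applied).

(exact arithmetic carried between steps; '≈' marks a value shown rounded to 6 d.p. or computed from one; I and e_prev carry over from the previous line; the table rounds u and y to 3 d.p., halves away from zero)
n=0: y=0, sp=2, e=sp−y=2; I=2, D=e−e_prev=2; u=2·2+5/4·2+1/4·2=7; next y=1/2·0+1/4·7=1.75
n=1: y=1.75, sp=2, e=sp−y=0.25; I=2.25, D=e−e_prev=-1.75; u=2·0.25+5/4·2.25+1/4·(-1.75)=2.875; next y=1/2·1.75+1/4·2.875=1.59375
n=2: y=1.59375, sp=2, e=sp−y=0.40625; I=2.65625, D=e−e_prev=0.15625; u=2·0.40625+5/4·2.65625+1/4·0.15625=4.171875; next y=1/2·1.59375+1/4·4.171875≈1.839844
n=3: y≈1.839844, sp=2, e=sp−y≈0.160156; I≈2.816406, D=e−e_prev≈-0.246094; u=2·0.160156+5/4·2.816406+1/4·(-0.246094)≈3.779297; next y=1/2·1.839844+1/4·3.779297≈1.864746
n=4: y≈1.864746, sp=2, e=sp−y≈0.135254; I≈2.951660, D=e−e_prev≈-0.024902; u=2·0.135254+5/4·2.951660+1/4·(-0.024902)≈3.953857; next y=1/2·1.864746+1/4·3.953857≈1.920837
n=5: y≈1.920837, sp=2, e=sp−y≈0.079163; I≈3.030823, D=e−e_prev≈-0.056091; u=2·0.079163+5/4·3.030823+1/4·(-0.056091)≈3.932831; next y=1/2·1.920837+1/4·3.932831≈1.943626
n=6: y≈1.943626, sp=2, e=sp−y≈0.056374; I≈3.087196, D=e−e_prev≈-0.022789; u=2·0.056374+5/4·3.087196+1/4·(-0.022789)≈3.966045; next y=1/2·1.943626+1/4·3.966045≈1.963325
n=7: y≈1.963325, sp=4, e=sp−y≈2.036675; I≈5.123872, D=e−e_prev≈1.980302; u=2·2.036675+5/4·5.123872+1/4·1.980302≈10.973266; next y=1/2·1.963325+1/4·10.973266≈3.724979
n=8: y≈3.724979, sp=4, e=sp−y≈0.275021; I≈5.398893, D=e−e_prev≈-1.761654; u=2·0.275021+5/4·5.398893+1/4·(-1.761654)≈6.858245; next y=1/2·3.724979+1/4·6.858245≈3.577051
n=9: y≈3.577051, sp=4, e=sp−y≈0.422949; I≈5.821842, D=e−e_prev≈0.147928; u=2·0.422949+5/4·5.821842+1/4·0.147928≈8.160184; next y=1/2·3.577051+1/4·8.160184≈3.828571
n=10: y≈3.828571, sp=1, e=sp−y≈-2.828571; I≈2.993271, D=e−e_prev≈-3.251521; u=2·(-2.828571)+5/4·2.993271+1/4·(-3.251521)≈-2.728434; next y=1/2·3.828571+1/4·(-2.728434)≈1.232177
n=11: y≈1.232177, sp=1, e=sp−y≈-0.232177; I≈2.761094, D=e−e_prev≈2.596394; u=2·(-0.232177)+5/4·2.761094+1/4·2.596394≈3.636112; next y=1/2·1.232177+1/4·3.636112≈1.525116
n=12: y≈1.525116, sp=1, e=sp−y≈-0.525116; I≈2.235977, D=e−e_prev≈-0.292939; u=2·(-0.525116)+5/4·2.235977+1/4·(-0.292939)≈1.671504; next y=1/2·1.525116+1/4·1.671504≈1.180434

0 2 7.000 0.000
1 2 2.875 1.750
2 2 4.172 1.594
3 2 3.779 1.840
4 2 3.954 1.865
5 2 3.933 1.921
6 2 3.966 1.944
7 4 10.973 1.963
8 4 6.858 3.725
9 4 8.160 3.577
10 1 -2.728 3.829
11 1 3.636 1.232
12 1 1.672 1.525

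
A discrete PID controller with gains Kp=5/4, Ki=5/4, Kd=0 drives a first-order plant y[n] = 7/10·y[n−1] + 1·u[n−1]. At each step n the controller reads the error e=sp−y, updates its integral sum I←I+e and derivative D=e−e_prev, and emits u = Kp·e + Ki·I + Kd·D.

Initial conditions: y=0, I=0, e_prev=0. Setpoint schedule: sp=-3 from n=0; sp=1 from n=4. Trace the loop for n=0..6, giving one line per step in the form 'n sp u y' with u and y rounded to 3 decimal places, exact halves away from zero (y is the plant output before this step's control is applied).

0 -3 -7.500 0.000
1 -3 7.500 -7.500
2 -3 -11.250 2.250
3 -3 12.000 -9.675
4 1 -6.913 5.228
5 1 9.005 -3.253
6 1 -10.631 6.728

(exact arithmetic carried between steps; '≈' marks a value shown rounded to 6 d.p. or computed from one; I and e_prev carry over from the previous line; the table rounds u and y to 3 d.p., halves away from zero)
n=0: y=0, sp=-3, e=sp−y=-3; I=-3, D=e−e_prev=-3; u=5/4·(-3)+5/4·(-3)+0·(-3)=-7.5; next y=7/10·0+1·(-7.5)=-7.5
n=1: y=-7.5, sp=-3, e=sp−y=4.5; I=1.5, D=e−e_prev=7.5; u=5/4·4.5+5/4·1.5+0·7.5=7.5; next y=7/10·(-7.5)+1·7.5=2.25
n=2: y=2.25, sp=-3, e=sp−y=-5.25; I=-3.75, D=e−e_prev=-9.75; u=5/4·(-5.25)+5/4·(-3.75)+0·(-9.75)=-11.25; next y=7/10·2.25+1·(-11.25)=-9.675
n=3: y=-9.675, sp=-3, e=sp−y=6.675; I=2.925, D=e−e_prev=11.925; u=5/4·6.675+5/4·2.925+0·11.925=12; next y=7/10·(-9.675)+1·12=5.2275
n=4: y=5.2275, sp=1, e=sp−y=-4.2275; I=-1.3025, D=e−e_prev=-10.9025; u=5/4·(-4.2275)+5/4·(-1.3025)+0·(-10.9025)=-6.9125; next y=7/10·5.2275+1·(-6.9125)=-3.25325
n=5: y=-3.25325, sp=1, e=sp−y=4.25325; I=2.95075, D=e−e_prev=8.48075; u=5/4·4.25325+5/4·2.95075+0·8.48075=9.005; next y=7/10·(-3.25325)+1·9.005=6.727725
n=6: y=6.727725, sp=1, e=sp−y=-5.727725; I=-2.776975, D=e−e_prev=-9.980975; u=5/4·(-5.727725)+5/4·(-2.776975)+0·(-9.980975)=-10.630875; next y=7/10·6.727725+1·(-10.630875)≈-5.921468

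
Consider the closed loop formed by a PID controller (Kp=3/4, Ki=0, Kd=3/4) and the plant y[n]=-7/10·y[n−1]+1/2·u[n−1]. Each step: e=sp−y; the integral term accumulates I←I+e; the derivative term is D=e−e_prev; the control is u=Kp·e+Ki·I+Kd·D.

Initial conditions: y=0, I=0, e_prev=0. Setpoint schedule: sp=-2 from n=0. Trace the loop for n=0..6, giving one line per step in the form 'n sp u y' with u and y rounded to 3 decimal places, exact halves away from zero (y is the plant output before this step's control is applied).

(exact arithmetic carried between steps; '≈' marks a value shown rounded to 6 d.p. or computed from one; I and e_prev carry over from the previous line; the table rounds u and y to 3 d.p., halves away from zero)
n=0: y=0, sp=-2, e=sp−y=-2; I=-2, D=e−e_prev=-2; u=3/4·(-2)+0·(-2)+3/4·(-2)=-3; next y=-7/10·0+1/2·(-3)=-1.5
n=1: y=-1.5, sp=-2, e=sp−y=-0.5; I=-2.5, D=e−e_prev=1.5; u=3/4·(-0.5)+0·(-2.5)+3/4·1.5=0.75; next y=-7/10·(-1.5)+1/2·0.75=1.425
n=2: y=1.425, sp=-2, e=sp−y=-3.425; I=-5.925, D=e−e_prev=-2.925; u=3/4·(-3.425)+0·(-5.925)+3/4·(-2.925)=-4.7625; next y=-7/10·1.425+1/2·(-4.7625)=-3.37875
n=3: y=-3.37875, sp=-2, e=sp−y=1.37875; I=-4.54625, D=e−e_prev=4.80375; u=3/4·1.37875+0·(-4.54625)+3/4·4.80375=4.636875; next y=-7/10·(-3.37875)+1/2·4.636875≈4.683563
n=4: y≈4.683563, sp=-2, e=sp−y≈-6.683563; I≈-11.229813, D=e−e_prev≈-8.062313; u=3/4·(-6.683563)+0·(-11.229813)+3/4·(-8.062313)≈-11.059406; next y=-7/10·4.683563+1/2·(-11.059406)≈-8.808197
n=5: y≈-8.808197, sp=-2, e=sp−y≈6.808197; I≈-4.421616, D=e−e_prev≈13.491759; u=3/4·6.808197+0·(-4.421616)+3/4·13.491759≈15.224967; next y=-7/10·(-8.808197)+1/2·15.224967≈13.778221
n=6: y≈13.778221, sp=-2, e=sp−y≈-15.778221; I≈-20.199837, D=e−e_prev≈-22.586418; u=3/4·(-15.778221)+0·(-20.199837)+3/4·(-22.586418)≈-28.773480; next y=-7/10·13.778221+1/2·(-28.773480)≈-24.031495

0 -2 -3.000 0.000
1 -2 0.750 -1.500
2 -2 -4.763 1.425
3 -2 4.637 -3.379
4 -2 -11.059 4.684
5 -2 15.225 -8.808
6 -2 -28.773 13.778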